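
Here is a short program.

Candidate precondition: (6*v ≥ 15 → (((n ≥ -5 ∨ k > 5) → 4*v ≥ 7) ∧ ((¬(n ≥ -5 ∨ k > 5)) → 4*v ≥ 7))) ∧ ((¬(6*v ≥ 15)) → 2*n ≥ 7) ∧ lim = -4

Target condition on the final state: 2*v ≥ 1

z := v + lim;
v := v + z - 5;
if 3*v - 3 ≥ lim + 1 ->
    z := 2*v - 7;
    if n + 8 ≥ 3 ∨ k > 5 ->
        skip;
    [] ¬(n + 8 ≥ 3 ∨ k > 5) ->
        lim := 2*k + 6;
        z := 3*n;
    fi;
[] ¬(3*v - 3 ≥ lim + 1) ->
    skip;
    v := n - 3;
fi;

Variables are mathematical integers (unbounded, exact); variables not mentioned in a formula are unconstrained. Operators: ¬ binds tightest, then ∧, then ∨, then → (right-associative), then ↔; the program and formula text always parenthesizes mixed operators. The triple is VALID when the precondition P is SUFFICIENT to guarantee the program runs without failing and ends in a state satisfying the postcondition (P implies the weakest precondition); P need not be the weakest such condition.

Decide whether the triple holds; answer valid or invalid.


Working backward. After the program, 2*v ≥ 1 must hold.
Then branch requires ((n ≥ -5 ∨ k > 5) → 2*v ≥ 1) ∧ ((¬(n ≥ -5 ∨ k > 5)) → 2*v ≥ 1); else branch requires 2*n ≥ 7.
Before the if: (3*v ≥ lim + 4 → (((n ≥ -5 ∨ k > 5) → 2*v ≥ 1) ∧ ((¬(n ≥ -5 ∨ k > 5)) → 2*v ≥ 1))) ∧ ((¬(3*v ≥ lim + 4)) → 2*n ≥ 7)
Before v := v + z - 5: (3*v + 3*z ≥ lim + 19 → (((n ≥ -5 ∨ k > 5) → 2*v + 2*z ≥ 11) ∧ ((¬(n ≥ -5 ∨ k > 5)) → 2*v + 2*z ≥ 11))) ∧ ((¬(3*v + 3*z ≥ lim + 19)) → 2*n ≥ 7)
Before z := v + lim: (2*lim + 6*v ≥ 19 → (((n ≥ -5 ∨ k > 5) → 2*lim + 4*v ≥ 11) ∧ ((¬(n ≥ -5 ∨ k > 5)) → 2*lim + 4*v ≥ 11))) ∧ ((¬(2*lim + 6*v ≥ 19)) → 2*n ≥ 7)
The weakest precondition is (2*lim + 6*v ≥ 19 → (((n ≥ -5 ∨ k > 5) → 2*lim + 4*v ≥ 11) ∧ ((¬(n ≥ -5 ∨ k > 5)) → 2*lim + 4*v ≥ 11))) ∧ ((¬(2*lim + 6*v ≥ 19)) → 2*n ≥ 7).
Check whether (6*v ≥ 15 → (((n ≥ -5 ∨ k > 5) → 4*v ≥ 7) ∧ ((¬(n ≥ -5 ∨ k > 5)) → 4*v ≥ 7))) ∧ ((¬(6*v ≥ 15)) → 2*n ≥ 7) ∧ lim = -4 implies it.
Countermodel: at the initial state k = 5, lim = -4, n = 0, v = 3, the precondition holds but the weakest precondition fails.
Answer: invalid


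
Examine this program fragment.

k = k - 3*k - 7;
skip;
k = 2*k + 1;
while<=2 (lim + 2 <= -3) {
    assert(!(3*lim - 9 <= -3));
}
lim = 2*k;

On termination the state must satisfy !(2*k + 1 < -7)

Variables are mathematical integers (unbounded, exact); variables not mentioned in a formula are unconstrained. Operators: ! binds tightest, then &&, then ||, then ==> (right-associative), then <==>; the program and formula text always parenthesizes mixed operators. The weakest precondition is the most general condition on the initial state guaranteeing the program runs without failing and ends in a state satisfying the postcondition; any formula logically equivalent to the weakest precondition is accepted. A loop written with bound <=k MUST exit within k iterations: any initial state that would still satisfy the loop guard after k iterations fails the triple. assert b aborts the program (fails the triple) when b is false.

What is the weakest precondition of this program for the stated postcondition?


Working backward. After the program, the postcondition !(2*k + 1 < -7) must hold; in canonical form it is !(2*k < -8).
Before lim := 2*k: !(2*k < -8)
Before the loop (bound <=2), unroll the exhaustion recursion (WP_0 = exit-now case; WP_j = one more guarded iteration, up to j = 2):
  WP_0: (!(lim <= -5)) && (!(2*k < -8))
  WP_1: (lim <= -5 ==> ((!(3*lim <= 6)) && (!(lim <= -5)) && (!(2*k < -8)))) && ((!(lim <= -5)) ==> (!(2*k < -8)))
  WP_2: (lim <= -5 ==> ((!(3*lim <= 6)) && (lim <= -5 ==> ((!(3*lim <= 6)) && (!(lim <= -5)) && (!(2*k < -8)))) && ((!(lim <= -5)) ==> (!(2*k < -8))))) && ((!(lim <= -5)) ==> (!(2*k < -8)))
So before the loop: (lim <= -5 ==> ((!(3*lim <= 6)) && (lim <= -5 ==> ((!(3*lim <= 6)) && (!(lim <= -5)) && (!(2*k < -8)))) && ((!(lim <= -5)) ==> (!(2*k < -8))))) && ((!(lim <= -5)) ==> (!(2*k < -8)))
Before k := 2*k + 1: (lim <= -5 ==> ((!(3*lim <= 6)) && (lim <= -5 ==> ((!(3*lim <= 6)) && (!(lim <= -5)) && (!(4*k < -10)))) && ((!(lim <= -5)) ==> (!(4*k < -10))))) && ((!(lim <= -5)) ==> (!(4*k < -10)))
Before skip: (lim <= -5 ==> ((!(3*lim <= 6)) && (lim <= -5 ==> ((!(3*lim <= 6)) && (!(lim <= -5)) && (!(4*k < -10)))) && ((!(lim <= -5)) ==> (!(4*k < -10))))) && ((!(lim <= -5)) ==> (!(4*k < -10)))
Before k := k - 3*k - 7: (lim <= -5 ==> ((!(3*lim <= 6)) && (lim <= -5 ==> ((!(3*lim <= 6)) && (!(lim <= -5)) && (!(8*k > -18)))) && ((!(lim <= -5)) ==> (!(8*k > -18))))) && ((!(lim <= -5)) ==> (!(8*k > -18)))
Answer: WP = (lim <= -5 ==> ((!(3*lim <= 6)) && (lim <= -5 ==> ((!(3*lim <= 6)) && (!(lim <= -5)) && (!(8*k > -18)))) && ((!(lim <= -5)) ==> (!(8*k > -18))))) && ((!(lim <= -5)) ==> (!(8*k > -18)))


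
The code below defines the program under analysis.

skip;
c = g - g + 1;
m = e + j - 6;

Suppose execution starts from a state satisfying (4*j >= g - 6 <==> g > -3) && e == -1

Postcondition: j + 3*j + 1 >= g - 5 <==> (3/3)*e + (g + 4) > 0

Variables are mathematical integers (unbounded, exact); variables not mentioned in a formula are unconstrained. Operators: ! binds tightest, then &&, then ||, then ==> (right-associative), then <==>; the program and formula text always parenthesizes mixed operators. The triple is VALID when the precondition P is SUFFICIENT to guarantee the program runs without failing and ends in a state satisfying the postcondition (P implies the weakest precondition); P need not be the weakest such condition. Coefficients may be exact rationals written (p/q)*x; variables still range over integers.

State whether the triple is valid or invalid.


Working backward. After the program, the postcondition j + 3*j + 1 >= g - 5 <==> (3/3)*e + (g + 4) > 0 must hold; in canonical form it is 4*j >= g - 6 <==> e + g > -4.
Before m := e + j - 6: 4*j >= g - 6 <==> e + g > -4
Before c := g - g + 1: 4*j >= g - 6 <==> e + g > -4
Before skip: 4*j >= g - 6 <==> e + g > -4
The weakest precondition is 4*j >= g - 6 <==> e + g > -4.
Check whether (4*j >= g - 6 <==> g > -3) && e == -1 implies it.
Every state satisfying the precondition satisfies the weakest precondition: the implication holds.
Answer: valid


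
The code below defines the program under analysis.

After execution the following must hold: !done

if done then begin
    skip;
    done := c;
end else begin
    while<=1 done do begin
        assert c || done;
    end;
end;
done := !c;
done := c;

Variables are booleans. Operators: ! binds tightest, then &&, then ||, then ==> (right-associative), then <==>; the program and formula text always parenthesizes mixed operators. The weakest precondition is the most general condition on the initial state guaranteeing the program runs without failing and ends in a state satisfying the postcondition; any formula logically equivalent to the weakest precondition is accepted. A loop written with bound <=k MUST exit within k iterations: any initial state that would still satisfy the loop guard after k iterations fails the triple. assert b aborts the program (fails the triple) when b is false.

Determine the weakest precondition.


Working backward. After the program, !done must hold.
Before done := c: !c
Before done := !c: !c
Then branch requires !c; else branch requires (done ==> ((c || done) && (!done) && (!c))) && ((!done) ==> (!c)).
Before the if: (done ==> (!c)) && ((!done) ==> ((done ==> ((c || done) && (!done) && (!c))) && ((!done) ==> (!c))))
Answer: WP = (done ==> (!c)) && ((!done) ==> ((done ==> ((c || done) && (!done) && (!c))) && ((!done) ==> (!c))))


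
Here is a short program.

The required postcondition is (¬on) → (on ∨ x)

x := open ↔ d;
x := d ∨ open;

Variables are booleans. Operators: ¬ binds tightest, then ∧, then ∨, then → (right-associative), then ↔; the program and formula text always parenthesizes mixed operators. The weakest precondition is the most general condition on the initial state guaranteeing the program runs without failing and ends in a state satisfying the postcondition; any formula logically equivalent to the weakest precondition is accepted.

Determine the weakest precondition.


Working backward. After the program, (¬on) → (on ∨ x) must hold.
Before x := d ∨ open: (¬on) → (on ∨ d ∨ open)
Before x := open ↔ d: (¬on) → (on ∨ d ∨ open)
Answer: WP = (¬on) → (on ∨ d ∨ open)


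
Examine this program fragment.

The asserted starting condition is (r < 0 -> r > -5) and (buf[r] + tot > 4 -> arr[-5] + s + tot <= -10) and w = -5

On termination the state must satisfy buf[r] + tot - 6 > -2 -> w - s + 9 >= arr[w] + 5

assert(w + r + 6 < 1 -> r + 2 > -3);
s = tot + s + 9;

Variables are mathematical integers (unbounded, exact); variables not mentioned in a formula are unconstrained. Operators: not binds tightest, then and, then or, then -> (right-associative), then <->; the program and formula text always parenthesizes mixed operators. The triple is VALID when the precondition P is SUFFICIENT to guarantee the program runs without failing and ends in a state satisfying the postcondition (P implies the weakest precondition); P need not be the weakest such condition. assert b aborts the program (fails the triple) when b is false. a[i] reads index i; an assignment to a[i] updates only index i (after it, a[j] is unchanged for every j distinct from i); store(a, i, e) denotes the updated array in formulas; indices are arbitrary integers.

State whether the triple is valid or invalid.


Working backward. After the program, the postcondition buf[r] + tot - 6 > -2 -> w - s + 9 >= arr[w] + 5 must hold; in canonical form it is buf[r] + tot > 4 -> w >= arr[w] + s - 4.
Before s := tot + s + 9: buf[r] + tot > 4 -> w >= arr[w] + s + tot + 5
Before assert w + r + 6 < 1 -> r + 2 > -3: (r + w < -5 -> r > -5) and (buf[r] + tot > 4 -> w >= arr[w] + s + tot + 5)
The weakest precondition is (r + w < -5 -> r > -5) and (buf[r] + tot > 4 -> w >= arr[w] + s + tot + 5).
Check whether (r < 0 -> r > -5) and (buf[r] + tot > 4 -> arr[-5] + s + tot <= -10) and w = -5 implies it.
Every state satisfying the precondition satisfies the weakest precondition: the implication holds.
Answer: valid


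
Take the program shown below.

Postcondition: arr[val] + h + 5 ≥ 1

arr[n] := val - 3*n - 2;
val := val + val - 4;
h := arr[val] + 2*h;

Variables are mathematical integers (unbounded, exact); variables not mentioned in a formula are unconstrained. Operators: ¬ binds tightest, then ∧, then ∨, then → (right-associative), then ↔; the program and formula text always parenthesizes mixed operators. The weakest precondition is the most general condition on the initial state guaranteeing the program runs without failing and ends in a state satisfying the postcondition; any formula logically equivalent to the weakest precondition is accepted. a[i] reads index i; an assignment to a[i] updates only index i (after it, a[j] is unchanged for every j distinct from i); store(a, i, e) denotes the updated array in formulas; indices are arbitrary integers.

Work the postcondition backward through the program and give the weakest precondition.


Working backward. After the program, the postcondition arr[val] + h + 5 ≥ 1 must hold; in canonical form it is arr[val] + h ≥ -4.
Before h := arr[val] + 2*h: 2*arr[val] + 2*h ≥ -4
Before val := val + val - 4: 2*arr[2*val - 4] + 2*h ≥ -4
Before arr[n] := val - 3*n - 2: 2*store(arr, n, -3*n + val - 2)[2*val - 4] + 2*h ≥ -4
Answer: WP = 2*store(arr, n, -3*n + val - 2)[2*val - 4] + 2*h ≥ -4


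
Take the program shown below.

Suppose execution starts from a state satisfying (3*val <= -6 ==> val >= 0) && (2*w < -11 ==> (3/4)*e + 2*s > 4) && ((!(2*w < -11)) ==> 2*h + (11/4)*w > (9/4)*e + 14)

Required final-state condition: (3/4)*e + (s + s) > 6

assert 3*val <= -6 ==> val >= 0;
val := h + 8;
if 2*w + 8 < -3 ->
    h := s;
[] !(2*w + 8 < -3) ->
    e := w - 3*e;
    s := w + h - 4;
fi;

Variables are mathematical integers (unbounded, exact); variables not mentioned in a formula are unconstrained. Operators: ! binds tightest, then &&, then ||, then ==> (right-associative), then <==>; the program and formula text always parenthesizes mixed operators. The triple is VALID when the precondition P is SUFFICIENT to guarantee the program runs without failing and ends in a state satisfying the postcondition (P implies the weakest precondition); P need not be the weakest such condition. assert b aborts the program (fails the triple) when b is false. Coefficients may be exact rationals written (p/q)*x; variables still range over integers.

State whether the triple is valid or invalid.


Working backward. After the program, the postcondition (3/4)*e + (s + s) > 6 must hold; in canonical form it is (3/4)*e + 2*s > 6.
Then branch requires (3/4)*e + 2*s > 6; else branch requires 2*h + (11/4)*w > (9/4)*e + 14.
Before the if: (2*w < -11 ==> (3/4)*e + 2*s > 6) && ((!(2*w < -11)) ==> 2*h + (11/4)*w > (9/4)*e + 14)
Before val := h + 8: (2*w < -11 ==> (3/4)*e + 2*s > 6) && ((!(2*w < -11)) ==> 2*h + (11/4)*w > (9/4)*e + 14)
Before assert 3*val <= -6 ==> val >= 0: (3*val <= -6 ==> val >= 0) && (2*w < -11 ==> (3/4)*e + 2*s > 6) && ((!(2*w < -11)) ==> 2*h + (11/4)*w > (9/4)*e + 14)
The weakest precondition is (3*val <= -6 ==> val >= 0) && (2*w < -11 ==> (3/4)*e + 2*s > 6) && ((!(2*w < -11)) ==> 2*h + (11/4)*w > (9/4)*e + 14).
Check whether (3*val <= -6 ==> val >= 0) && (2*w < -11 ==> (3/4)*e + 2*s > 4) && ((!(2*w < -11)) ==> 2*h + (11/4)*w > (9/4)*e + 14) implies it.
Countermodel: at the initial state e = -5, h = 0, s = 4, val = -1, w = -6, the precondition holds but the weakest precondition fails.
Answer: invalid


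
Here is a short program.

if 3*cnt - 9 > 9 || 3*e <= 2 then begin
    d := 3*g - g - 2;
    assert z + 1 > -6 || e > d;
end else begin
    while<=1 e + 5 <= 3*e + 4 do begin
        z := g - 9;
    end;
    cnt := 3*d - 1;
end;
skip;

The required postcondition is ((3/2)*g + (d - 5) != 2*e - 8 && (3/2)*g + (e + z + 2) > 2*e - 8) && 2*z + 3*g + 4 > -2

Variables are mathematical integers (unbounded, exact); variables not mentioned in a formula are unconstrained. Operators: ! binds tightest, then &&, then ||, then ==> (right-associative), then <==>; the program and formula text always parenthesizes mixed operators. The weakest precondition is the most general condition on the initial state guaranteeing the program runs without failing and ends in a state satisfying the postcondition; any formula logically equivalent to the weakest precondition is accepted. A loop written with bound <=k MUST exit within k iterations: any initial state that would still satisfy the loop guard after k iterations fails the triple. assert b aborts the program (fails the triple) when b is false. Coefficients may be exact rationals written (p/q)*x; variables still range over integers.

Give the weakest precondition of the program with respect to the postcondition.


Working backward. After the program, the postcondition ((3/2)*g + (d - 5) != 2*e - 8 && (3/2)*g + (e + z + 2) > 2*e - 8) && 2*z + 3*g + 4 > -2 must hold; in canonical form it is d + (3/2)*g != 2*e - 3 && (3/2)*g + z > e - 10 && 3*g + 2*z > -6.
Before skip: d + (3/2)*g != 2*e - 3 && (3/2)*g + z > e - 10 && 3*g + 2*z > -6
Then branch requires (z > -7 || e > 2*g - 2) && (7/2)*g != 2*e - 1 && (3/2)*g + z > e - 10 && 3*g + 2*z > -6; else branch requires (2*e >= 1 ==> ((!(2*e >= 1)) && d + (3/2)*g != 2*e - 3 && (5/2)*g > e - 1 && 5*g > 12)) && ((!(2*e >= 1)) ==> (d + (3/2)*g != 2*e - 3 && (3/2)*g + z > e - 10 && 3*g + 2*z > -6)).
Before the if: ((3*cnt > 18 || 3*e <= 2) ==> ((z > -7 || e > 2*g - 2) && (7/2)*g != 2*e - 1 && (3/2)*g + z > e - 10 && 3*g + 2*z > -6)) && ((!(3*cnt > 18 || 3*e <= 2)) ==> ((2*e >= 1 ==> ((!(2*e >= 1)) && d + (3/2)*g != 2*e - 3 && (5/2)*g > e - 1 && 5*g > 12)) && ((!(2*e >= 1)) ==> (d + (3/2)*g != 2*e - 3 && (3/2)*g + z > e - 10 && 3*g + 2*z > -6))))
Answer: WP = ((3*cnt > 18 || 3*e <= 2) ==> ((z > -7 || e > 2*g - 2) && (7/2)*g != 2*e - 1 && (3/2)*g + z > e - 10 && 3*g + 2*z > -6)) && ((!(3*cnt > 18 || 3*e <= 2)) ==> ((2*e >= 1 ==> ((!(2*e >= 1)) && d + (3/2)*g != 2*e - 3 && (5/2)*g > e - 1 && 5*g > 12)) && ((!(2*e >= 1)) ==> (d + (3/2)*g != 2*e - 3 && (3/2)*g + z > e - 10 && 3*g + 2*z > -6))))


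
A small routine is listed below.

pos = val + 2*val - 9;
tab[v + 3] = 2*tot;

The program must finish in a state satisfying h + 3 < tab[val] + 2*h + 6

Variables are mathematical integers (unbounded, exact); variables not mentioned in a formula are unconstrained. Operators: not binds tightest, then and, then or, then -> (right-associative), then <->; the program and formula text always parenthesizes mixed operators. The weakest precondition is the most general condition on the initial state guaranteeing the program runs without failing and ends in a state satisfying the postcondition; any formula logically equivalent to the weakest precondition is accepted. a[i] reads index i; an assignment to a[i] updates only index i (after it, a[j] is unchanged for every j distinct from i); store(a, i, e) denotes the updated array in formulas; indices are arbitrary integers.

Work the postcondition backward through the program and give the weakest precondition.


Working backward. After the program, the postcondition h + 3 < tab[val] + 2*h + 6 must hold; in canonical form it is tab[val] + h > -3.
Before tab[v + 3] := 2*tot: store(tab, v + 3, 2*tot)[val] + h > -3
Before pos := val + 2*val - 9: store(tab, v + 3, 2*tot)[val] + h > -3
Answer: WP = store(tab, v + 3, 2*tot)[val] + h > -3


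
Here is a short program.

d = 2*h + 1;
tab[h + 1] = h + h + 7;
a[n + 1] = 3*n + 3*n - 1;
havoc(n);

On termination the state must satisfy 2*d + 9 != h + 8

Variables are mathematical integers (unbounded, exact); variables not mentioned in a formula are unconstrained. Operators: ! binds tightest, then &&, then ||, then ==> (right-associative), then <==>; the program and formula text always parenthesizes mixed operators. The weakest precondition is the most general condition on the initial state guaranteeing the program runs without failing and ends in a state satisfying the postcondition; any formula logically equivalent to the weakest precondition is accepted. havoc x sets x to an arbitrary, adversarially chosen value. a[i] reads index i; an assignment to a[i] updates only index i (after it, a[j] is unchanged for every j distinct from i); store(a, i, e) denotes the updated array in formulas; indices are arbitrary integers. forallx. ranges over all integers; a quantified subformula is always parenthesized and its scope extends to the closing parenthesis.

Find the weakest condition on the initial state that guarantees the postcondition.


Working backward. After the program, the postcondition 2*d + 9 != h + 8 must hold; in canonical form it is 2*d != h - 1.
Before havoc n: 2*d != h - 1
Before a[n + 1] := 3*n + 3*n - 1: 2*d != h - 1
Before tab[h + 1] := h + h + 7: 2*d != h - 1
Before d := 2*h + 1: 3*h != -3
Answer: WP = 3*h != -3


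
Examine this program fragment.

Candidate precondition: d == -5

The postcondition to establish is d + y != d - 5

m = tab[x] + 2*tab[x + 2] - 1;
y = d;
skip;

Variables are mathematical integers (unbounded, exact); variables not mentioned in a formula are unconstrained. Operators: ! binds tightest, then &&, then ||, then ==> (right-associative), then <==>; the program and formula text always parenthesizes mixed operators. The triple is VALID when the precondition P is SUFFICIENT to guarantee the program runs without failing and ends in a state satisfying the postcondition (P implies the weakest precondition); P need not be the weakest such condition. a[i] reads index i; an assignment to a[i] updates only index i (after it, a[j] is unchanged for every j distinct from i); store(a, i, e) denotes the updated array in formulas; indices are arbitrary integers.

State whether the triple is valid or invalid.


Working backward. After the program, the postcondition d + y != d - 5 must hold; in canonical form it is y != -5.
Before skip: y != -5
Before y := d: d != -5
Before m := tab[x] + 2*tab[x + 2] - 1: d != -5
The weakest precondition is d != -5.
Check whether d == -5 implies it.
Countermodel: at the initial state d = -5, the precondition holds but the weakest precondition fails.
Answer: invalid


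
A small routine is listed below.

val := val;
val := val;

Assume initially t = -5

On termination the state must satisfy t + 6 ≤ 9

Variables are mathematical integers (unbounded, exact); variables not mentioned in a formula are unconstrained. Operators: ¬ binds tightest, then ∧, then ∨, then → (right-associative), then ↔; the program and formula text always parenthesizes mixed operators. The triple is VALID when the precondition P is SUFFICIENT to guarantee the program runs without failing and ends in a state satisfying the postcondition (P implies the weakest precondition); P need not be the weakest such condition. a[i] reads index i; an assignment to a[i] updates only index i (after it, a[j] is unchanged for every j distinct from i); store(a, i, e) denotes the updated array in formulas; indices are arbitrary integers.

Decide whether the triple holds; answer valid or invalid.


Working backward. After the program, the postcondition t + 6 ≤ 9 must hold; in canonical form it is t ≤ 3.
Before val := val: t ≤ 3
Before val := val: t ≤ 3
The weakest precondition is t ≤ 3.
Check whether t = -5 implies it.
Every state satisfying the precondition satisfies the weakest precondition: the implication holds.
Answer: valid


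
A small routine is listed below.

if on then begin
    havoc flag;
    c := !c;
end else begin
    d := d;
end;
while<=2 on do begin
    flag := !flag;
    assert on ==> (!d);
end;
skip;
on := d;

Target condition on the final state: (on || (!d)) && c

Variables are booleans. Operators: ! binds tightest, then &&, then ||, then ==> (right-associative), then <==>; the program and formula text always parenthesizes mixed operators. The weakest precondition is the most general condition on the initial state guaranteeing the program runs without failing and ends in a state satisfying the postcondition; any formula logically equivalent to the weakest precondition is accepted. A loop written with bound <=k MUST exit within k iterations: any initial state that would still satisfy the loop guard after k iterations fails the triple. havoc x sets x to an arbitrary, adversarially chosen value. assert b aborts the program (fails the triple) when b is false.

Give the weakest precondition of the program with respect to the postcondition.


Working backward. After the program, (on || (!d)) && c must hold.
Before on := d: c
Before skip: c
Before the loop (bound <=2), unroll the exhaustion recursion (WP_0 = exit-now case; WP_j = one more guarded iteration, up to j = 2):
  WP_0: (!on) && c
  WP_1: (on ==> ((on ==> (!d)) && (!on) && c)) && ((!on) ==> c)
  WP_2: (on ==> ((on ==> (!d)) && (on ==> ((on ==> (!d)) && (!on) && c)) && ((!on) ==> c))) && ((!on) ==> c)
So before the loop: (on ==> ((on ==> (!d)) && (on ==> ((on ==> (!d)) && (!on) && c)) && ((!on) ==> c))) && ((!on) ==> c)
Then branch requires (on ==> ((on ==> (!d)) && (on ==> ((on ==> (!d)) && (!on) && (!c))) && ((!on) ==> (!c)))) && ((!on) ==> (!c)); else branch requires (on ==> ((on ==> (!d)) && (on ==> ((on ==> (!d)) && (!on) && c)) && ((!on) ==> c))) && ((!on) ==> c).
Before the if: (on ==> ((on ==> ((on ==> (!d)) && (on ==> ((on ==> (!d)) && (!on) && (!c))) && ((!on) ==> (!c)))) && ((!on) ==> (!c)))) && ((!on) ==> ((on ==> ((on ==> (!d)) && (on ==> ((on ==> (!d)) && (!on) && c)) && ((!on) ==> c))) && ((!on) ==> c)))
Answer: WP = (on ==> ((on ==> ((on ==> (!d)) && (on ==> ((on ==> (!d)) && (!on) && (!c))) && ((!on) ==> (!c)))) && ((!on) ==> (!c)))) && ((!on) ==> ((on ==> ((on ==> (!d)) && (on ==> ((on ==> (!d)) && (!on) && c)) && ((!on) ==> c))) && ((!on) ==> c)))


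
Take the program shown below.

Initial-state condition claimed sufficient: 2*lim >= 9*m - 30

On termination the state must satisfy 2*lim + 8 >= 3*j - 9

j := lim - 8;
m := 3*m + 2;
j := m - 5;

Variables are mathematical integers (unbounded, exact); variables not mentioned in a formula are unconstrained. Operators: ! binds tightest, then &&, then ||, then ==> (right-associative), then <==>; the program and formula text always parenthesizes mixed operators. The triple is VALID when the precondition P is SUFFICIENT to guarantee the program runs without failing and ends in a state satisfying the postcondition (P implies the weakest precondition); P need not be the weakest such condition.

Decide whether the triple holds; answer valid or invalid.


Working backward. After the program, the postcondition 2*lim + 8 >= 3*j - 9 must hold; in canonical form it is 2*lim >= 3*j - 17.
Before j := m - 5: 2*lim >= 3*m - 32
Before m := 3*m + 2: 2*lim >= 9*m - 26
Before j := lim - 8: 2*lim >= 9*m - 26
The weakest precondition is 2*lim >= 9*m - 26.
Check whether 2*lim >= 9*m - 30 implies it.
Countermodel: at the initial state lim = -9, m = 1, the precondition holds but the weakest precondition fails.
Answer: invalid


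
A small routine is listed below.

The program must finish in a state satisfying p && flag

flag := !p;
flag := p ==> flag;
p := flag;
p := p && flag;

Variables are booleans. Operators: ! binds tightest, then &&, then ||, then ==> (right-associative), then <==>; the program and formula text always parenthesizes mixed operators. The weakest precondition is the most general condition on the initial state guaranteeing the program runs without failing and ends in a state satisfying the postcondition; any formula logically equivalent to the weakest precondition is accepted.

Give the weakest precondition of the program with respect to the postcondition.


Working backward. After the program, p && flag must hold.
Before p := p && flag: p && flag
Before p := flag: flag
Before flag := p ==> flag: p ==> flag
Before flag := !p: p ==> (!p)
Answer: WP = p ==> (!p)


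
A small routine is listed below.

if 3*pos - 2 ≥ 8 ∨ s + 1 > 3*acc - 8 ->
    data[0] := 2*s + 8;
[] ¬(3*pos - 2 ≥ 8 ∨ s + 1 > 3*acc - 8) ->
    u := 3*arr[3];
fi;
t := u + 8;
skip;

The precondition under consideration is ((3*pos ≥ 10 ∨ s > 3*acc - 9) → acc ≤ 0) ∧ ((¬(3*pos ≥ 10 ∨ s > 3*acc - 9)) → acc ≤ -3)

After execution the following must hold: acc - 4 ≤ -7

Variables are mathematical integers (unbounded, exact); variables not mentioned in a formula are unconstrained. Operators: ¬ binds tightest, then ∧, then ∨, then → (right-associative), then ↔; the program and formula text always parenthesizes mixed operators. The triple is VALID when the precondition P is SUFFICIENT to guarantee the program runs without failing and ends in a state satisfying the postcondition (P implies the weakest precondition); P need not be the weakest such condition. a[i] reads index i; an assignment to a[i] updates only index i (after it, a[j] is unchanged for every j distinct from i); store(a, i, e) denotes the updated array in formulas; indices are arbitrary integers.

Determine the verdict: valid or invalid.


Working backward. After the program, the postcondition acc - 4 ≤ -7 must hold; in canonical form it is acc ≤ -3.
Before skip: acc ≤ -3
Before t := u + 8: acc ≤ -3
Then branch requires acc ≤ -3; else branch requires acc ≤ -3.
Before the if: ((3*pos ≥ 10 ∨ s > 3*acc - 9) → acc ≤ -3) ∧ ((¬(3*pos ≥ 10 ∨ s > 3*acc - 9)) → acc ≤ -3)
The weakest precondition is ((3*pos ≥ 10 ∨ s > 3*acc - 9) → acc ≤ -3) ∧ ((¬(3*pos ≥ 10 ∨ s > 3*acc - 9)) → acc ≤ -3).
Check whether ((3*pos ≥ 10 ∨ s > 3*acc - 9) → acc ≤ 0) ∧ ((¬(3*pos ≥ 10 ∨ s > 3*acc - 9)) → acc ≤ -3) implies it.
Countermodel: at the initial state acc = -2, pos = 4, s = -15, the precondition holds but the weakest precondition fails.
Answer: invalid


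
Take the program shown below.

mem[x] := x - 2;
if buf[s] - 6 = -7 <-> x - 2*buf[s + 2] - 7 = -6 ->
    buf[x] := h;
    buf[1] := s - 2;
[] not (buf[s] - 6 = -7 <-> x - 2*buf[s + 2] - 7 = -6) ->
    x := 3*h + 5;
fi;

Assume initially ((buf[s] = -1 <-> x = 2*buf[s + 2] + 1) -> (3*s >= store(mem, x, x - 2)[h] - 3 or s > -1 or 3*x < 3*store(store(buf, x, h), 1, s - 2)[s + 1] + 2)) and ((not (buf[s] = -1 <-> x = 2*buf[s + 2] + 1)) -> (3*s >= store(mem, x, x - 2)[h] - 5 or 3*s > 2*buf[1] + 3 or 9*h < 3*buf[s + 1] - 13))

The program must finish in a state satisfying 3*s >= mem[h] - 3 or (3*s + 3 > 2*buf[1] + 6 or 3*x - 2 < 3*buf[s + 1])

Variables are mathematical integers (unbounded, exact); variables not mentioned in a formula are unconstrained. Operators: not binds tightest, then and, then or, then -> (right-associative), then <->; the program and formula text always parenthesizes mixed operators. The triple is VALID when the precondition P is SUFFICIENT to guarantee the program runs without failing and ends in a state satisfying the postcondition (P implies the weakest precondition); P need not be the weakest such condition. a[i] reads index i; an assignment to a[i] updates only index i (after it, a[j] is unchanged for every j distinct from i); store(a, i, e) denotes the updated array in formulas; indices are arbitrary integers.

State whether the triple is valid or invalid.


Working backward. After the program, the postcondition 3*s >= mem[h] - 3 or (3*s + 3 > 2*buf[1] + 6 or 3*x - 2 < 3*buf[s + 1]) must hold; in canonical form it is 3*s >= mem[h] - 3 or 3*s > 2*buf[1] + 3 or 3*x < 3*buf[s + 1] + 2.
Then branch requires 3*s >= mem[h] - 3 or s > -1 or 3*x < 3*store(store(buf, x, h), 1, s - 2)[s + 1] + 2; else branch requires 3*s >= mem[h] - 3 or 3*s > 2*buf[1] + 3 or 9*h < 3*buf[s + 1] - 13.
Before the if: ((buf[s] = -1 <-> x = 2*buf[s + 2] + 1) -> (3*s >= mem[h] - 3 or s > -1 or 3*x < 3*store(store(buf, x, h), 1, s - 2)[s + 1] + 2)) and ((not (buf[s] = -1 <-> x = 2*buf[s + 2] + 1)) -> (3*s >= mem[h] - 3 or 3*s > 2*buf[1] + 3 or 9*h < 3*buf[s + 1] - 13))
Before mem[x] := x - 2: ((buf[s] = -1 <-> x = 2*buf[s + 2] + 1) -> (3*s >= store(mem, x, x - 2)[h] - 3 or s > -1 or 3*x < 3*store(store(buf, x, h), 1, s - 2)[s + 1] + 2)) and ((not (buf[s] = -1 <-> x = 2*buf[s + 2] + 1)) -> (3*s >= store(mem, x, x - 2)[h] - 3 or 3*s > 2*buf[1] + 3 or 9*h < 3*buf[s + 1] - 13))
The weakest precondition is ((buf[s] = -1 <-> x = 2*buf[s + 2] + 1) -> (3*s >= store(mem, x, x - 2)[h] - 3 or s > -1 or 3*x < 3*store(store(buf, x, h), 1, s - 2)[s + 1] + 2)) and ((not (buf[s] = -1 <-> x = 2*buf[s + 2] + 1)) -> (3*s >= store(mem, x, x - 2)[h] - 3 or 3*s > 2*buf[1] + 3 or 9*h < 3*buf[s + 1] - 13)).
Check whether ((buf[s] = -1 <-> x = 2*buf[s + 2] + 1) -> (3*s >= store(mem, x, x - 2)[h] - 3 or s > -1 or 3*x < 3*store(store(buf, x, h), 1, s - 2)[s + 1] + 2)) and ((not (buf[s] = -1 <-> x = 2*buf[s + 2] + 1)) -> (3*s >= store(mem, x, x - 2)[h] - 5 or 3*s > 2*buf[1] + 3 or 9*h < 3*buf[s + 1] - 13)) implies it.
Countermodel: at the initial state buf = {[-7040] = -1, [-7039] = -6516, [-7038] = 11794, [-297] = 7, [-296] = 7, [1] = 15521, elsewhere 7}, h = -296, mem = {[-7040] = 3, [-7039] = 3, [-7038] = 3, [-297] = 3, [-296] = -21116, [1] = 3, elsewhere 3}, s = -7040, x = -297, the precondition holds but the weakest precondition fails.
Answer: invalid


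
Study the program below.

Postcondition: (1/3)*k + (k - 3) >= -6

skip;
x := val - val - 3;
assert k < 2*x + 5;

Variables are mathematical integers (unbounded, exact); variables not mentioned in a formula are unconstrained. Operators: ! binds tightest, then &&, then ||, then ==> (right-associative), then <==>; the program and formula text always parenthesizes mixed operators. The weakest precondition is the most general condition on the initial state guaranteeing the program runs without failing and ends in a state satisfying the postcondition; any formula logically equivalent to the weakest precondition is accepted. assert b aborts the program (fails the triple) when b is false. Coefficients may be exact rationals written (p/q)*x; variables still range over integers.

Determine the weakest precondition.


Working backward. After the program, the postcondition (1/3)*k + (k - 3) >= -6 must hold; in canonical form it is (4/3)*k >= -3.
Before assert k < 2*x + 5: k < 2*x + 5 && (4/3)*k >= -3
Before x := val - val - 3: k < -1 && (4/3)*k >= -3
Before skip: k < -1 && (4/3)*k >= -3
Answer: WP = k < -1 && (4/3)*k >= -3


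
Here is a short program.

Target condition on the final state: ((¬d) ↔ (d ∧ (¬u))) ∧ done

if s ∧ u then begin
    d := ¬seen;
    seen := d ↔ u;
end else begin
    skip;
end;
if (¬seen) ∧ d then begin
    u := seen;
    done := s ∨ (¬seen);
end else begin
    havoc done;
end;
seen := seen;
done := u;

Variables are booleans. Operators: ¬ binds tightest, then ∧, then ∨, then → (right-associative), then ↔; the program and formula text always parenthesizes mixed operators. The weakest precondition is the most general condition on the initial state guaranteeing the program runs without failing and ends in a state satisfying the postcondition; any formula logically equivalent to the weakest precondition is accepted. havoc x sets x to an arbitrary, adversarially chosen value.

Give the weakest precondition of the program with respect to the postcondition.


Working backward. After the program, ((¬d) ↔ (d ∧ (¬u))) ∧ done must hold.
Before done := u: ((¬d) ↔ (d ∧ (¬u))) ∧ u
Before seen := seen: ((¬d) ↔ (d ∧ (¬u))) ∧ u
Then branch requires ((¬d) ↔ (d ∧ (¬seen))) ∧ seen; else branch requires ((¬d) ↔ (d ∧ (¬u))) ∧ u.
Before the if: (((¬seen) ∧ d) → (((¬d) ↔ (d ∧ (¬seen))) ∧ seen)) ∧ ((¬((¬seen) ∧ d)) → (((¬d) ↔ (d ∧ (¬u))) ∧ u))
Then branch requires (((¬((¬seen) ↔ u)) ∧ (¬seen)) → ((seen ↔ ((¬seen) ∧ (¬((¬seen) ↔ u)))) ∧ ((¬seen) ↔ u))) ∧ ((¬((¬((¬seen) ↔ u)) ∧ (¬seen))) → ((seen ↔ ((¬seen) ∧ (¬u))) ∧ u)); else branch requires (((¬seen) ∧ d) → (((¬d) ↔ (d ∧ (¬seen))) ∧ seen)) ∧ ((¬((¬seen) ∧ d)) → (((¬d) ↔ (d ∧ (¬u))) ∧ u)).
Before the if: ((s ∧ u) → ((((¬((¬seen) ↔ u)) ∧ (¬seen)) → ((seen ↔ ((¬seen) ∧ (¬((¬seen) ↔ u)))) ∧ ((¬seen) ↔ u))) ∧ ((¬((¬((¬seen) ↔ u)) ∧ (¬seen))) → ((seen ↔ ((¬seen) ∧ (¬u))) ∧ u)))) ∧ ((¬(s ∧ u)) → ((((¬seen) ∧ d) → (((¬d) ↔ (d ∧ (¬seen))) ∧ seen)) ∧ ((¬((¬seen) ∧ d)) → (((¬d) ↔ (d ∧ (¬u))) ∧ u))))
Answer: WP = ((s ∧ u) → ((((¬((¬seen) ↔ u)) ∧ (¬seen)) → ((seen ↔ ((¬seen) ∧ (¬((¬seen) ↔ u)))) ∧ ((¬seen) ↔ u))) ∧ ((¬((¬((¬seen) ↔ u)) ∧ (¬seen))) → ((seen ↔ ((¬seen) ∧ (¬u))) ∧ u)))) ∧ ((¬(s ∧ u)) → ((((¬seen) ∧ d) → (((¬d) ↔ (d ∧ (¬seen))) ∧ seen)) ∧ ((¬((¬seen) ∧ d)) → (((¬d) ↔ (d ∧ (¬u))) ∧ u))))


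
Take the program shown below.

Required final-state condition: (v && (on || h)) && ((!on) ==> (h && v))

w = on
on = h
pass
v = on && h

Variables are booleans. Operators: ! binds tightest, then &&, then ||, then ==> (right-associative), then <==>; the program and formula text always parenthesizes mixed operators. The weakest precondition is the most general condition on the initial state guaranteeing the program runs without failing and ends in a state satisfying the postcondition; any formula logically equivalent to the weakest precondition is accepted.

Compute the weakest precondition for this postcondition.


Working backward. After the program, the postcondition (v && (on || h)) && ((!on) ==> (h && v)) must hold; in canonical form it is v && (on || h) && ((!on) ==> (h && v)).
Before v := on && h: on && h && (on || h) && ((!on) ==> (h && on))
Before skip: on && h && (on || h) && ((!on) ==> (h && on))
Before on := h: h && ((!h) ==> h)
Before w := on: h && ((!h) ==> h)
Answer: WP = h && ((!h) ==> h)


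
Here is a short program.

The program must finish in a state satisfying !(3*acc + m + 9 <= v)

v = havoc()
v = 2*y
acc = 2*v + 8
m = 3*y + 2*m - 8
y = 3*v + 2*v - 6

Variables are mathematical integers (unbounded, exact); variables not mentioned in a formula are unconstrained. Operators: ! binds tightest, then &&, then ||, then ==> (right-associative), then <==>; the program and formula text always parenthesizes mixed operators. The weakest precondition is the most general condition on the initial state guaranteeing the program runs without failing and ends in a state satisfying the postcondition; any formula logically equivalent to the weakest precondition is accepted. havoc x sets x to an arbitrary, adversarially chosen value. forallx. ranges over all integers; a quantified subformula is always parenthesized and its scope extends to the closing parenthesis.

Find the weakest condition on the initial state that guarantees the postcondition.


Working backward. After the program, the postcondition !(3*acc + m + 9 <= v) must hold; in canonical form it is !(3*acc + m <= v - 9).
Before y := 3*v + 2*v - 6: !(3*acc + m <= v - 9)
Before m := 3*y + 2*m - 8: !(3*acc + 2*m + 3*y <= v - 1)
Before acc := 2*v + 8: !(2*m + 5*v + 3*y <= -25)
Before v := 2*y: !(2*m + 13*y <= -25)
Before havoc v: !(2*m + 13*y <= -25)
Answer: WP = !(2*m + 13*y <= -25)


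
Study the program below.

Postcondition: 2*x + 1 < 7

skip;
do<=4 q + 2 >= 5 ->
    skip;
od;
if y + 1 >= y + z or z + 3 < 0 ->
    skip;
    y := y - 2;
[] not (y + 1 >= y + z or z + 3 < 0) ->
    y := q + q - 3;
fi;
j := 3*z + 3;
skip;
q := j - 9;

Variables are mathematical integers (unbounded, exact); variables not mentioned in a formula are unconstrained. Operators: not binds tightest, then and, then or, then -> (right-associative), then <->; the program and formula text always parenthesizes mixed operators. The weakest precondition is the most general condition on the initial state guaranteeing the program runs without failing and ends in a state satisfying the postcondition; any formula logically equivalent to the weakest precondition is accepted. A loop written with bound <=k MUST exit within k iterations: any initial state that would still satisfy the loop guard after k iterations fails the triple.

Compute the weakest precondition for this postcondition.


Working backward. After the program, the postcondition 2*x + 1 < 7 must hold; in canonical form it is 2*x < 6.
Before q := j - 9: 2*x < 6
Before skip: 2*x < 6
Before j := 3*z + 3: 2*x < 6
Then branch requires 2*x < 6; else branch requires 2*x < 6.
Before the if: ((z <= 1 or z < -3) -> 2*x < 6) and ((not (z <= 1 or z < -3)) -> 2*x < 6)
Before the loop (bound <=4), unroll the exhaustion recursion (WP_0 = exit-now case; WP_j = one more guarded iteration, up to j = 4):
  WP_0: (not (q >= 3)) and ((z <= 1 or z < -3) -> 2*x < 6) and ((not (z <= 1 or z < -3)) -> 2*x < 6)
  WP_1: (q >= 3 -> ((not (q >= 3)) and ((z <= 1 or z < -3) -> 2*x < 6) and ((not (z <= 1 or z < -3)) -> 2*x < 6))) and ((not (q >= 3)) -> (((z <= 1 or z < -3) -> 2*x < 6) and ((not (z <= 1 or z < -3)) -> 2*x < 6)))
  WP_2: (q >= 3 -> ((q >= 3 -> ((not (q >= 3)) and ((z <= 1 or z < -3) -> 2*x < 6) and ((not (z <= 1 or z < -3)) -> 2*x < 6))) and ((not (q >= 3)) -> (((z <= 1 or z < -3) -> 2*x < 6) and ((not (z <= 1 or z < -3)) -> 2*x < 6))))) and ((not (q >= 3)) -> (((z <= 1 or z < -3) -> 2*x < 6) and ((not (z <= 1 or z < -3)) -> 2*x < 6)))
  WP_3: (q >= 3 -> ((q >= 3 -> ((q >= 3 -> ((not (q >= 3)) and ((z <= 1 or z < -3) -> 2*x < 6) and ((not (z <= 1 or z < -3)) -> 2*x < 6))) and ((not (q >= 3)) -> (((z <= 1 or z < -3) -> 2*x < 6) and ((not (z <= 1 or z < -3)) -> 2*x < 6))))) and ((not (q >= 3)) -> (((z <= 1 or z < -3) -> 2*x < 6) and ((not (z <= 1 or z < -3)) -> 2*x < 6))))) and ((not (q >= 3)) -> (((z <= 1 or z < -3) -> 2*x < 6) and ((not (z <= 1 or z < -3)) -> 2*x < 6)))
  WP_4: (q >= 3 -> ((q >= 3 -> ((q >= 3 -> ((q >= 3 -> ((not (q >= 3)) and ((z <= 1 or z < -3) -> 2*x < 6) and ((not (z <= 1 or z < -3)) -> 2*x < 6))) and ((not (q >= 3)) -> (((z <= 1 or z < -3) -> 2*x < 6) and ((not (z <= 1 or z < -3)) -> 2*x < 6))))) and ((not (q >= 3)) -> (((z <= 1 or z < -3) -> 2*x < 6) and ((not (z <= 1 or z < -3)) -> 2*x < 6))))) and ((not (q >= 3)) -> (((z <= 1 or z < -3) -> 2*x < 6) and ((not (z <= 1 or z < -3)) -> 2*x < 6))))) and ((not (q >= 3)) -> (((z <= 1 or z < -3) -> 2*x < 6) and ((not (z <= 1 or z < -3)) -> 2*x < 6)))
So before the loop: (q >= 3 -> ((q >= 3 -> ((q >= 3 -> ((q >= 3 -> ((not (q >= 3)) and ((z <= 1 or z < -3) -> 2*x < 6) and ((not (z <= 1 or z < -3)) -> 2*x < 6))) and ((not (q >= 3)) -> (((z <= 1 or z < -3) -> 2*x < 6) and ((not (z <= 1 or z < -3)) -> 2*x < 6))))) and ((not (q >= 3)) -> (((z <= 1 or z < -3) -> 2*x < 6) and ((not (z <= 1 or z < -3)) -> 2*x < 6))))) and ((not (q >= 3)) -> (((z <= 1 or z < -3) -> 2*x < 6) and ((not (z <= 1 or z < -3)) -> 2*x < 6))))) and ((not (q >= 3)) -> (((z <= 1 or z < -3) -> 2*x < 6) and ((not (z <= 1 or z < -3)) -> 2*x < 6)))
Before skip: (q >= 3 -> ((q >= 3 -> ((q >= 3 -> ((q >= 3 -> ((not (q >= 3)) and ((z <= 1 or z < -3) -> 2*x < 6) and ((not (z <= 1 or z < -3)) -> 2*x < 6))) and ((not (q >= 3)) -> (((z <= 1 or z < -3) -> 2*x < 6) and ((not (z <= 1 or z < -3)) -> 2*x < 6))))) and ((not (q >= 3)) -> (((z <= 1 or z < -3) -> 2*x < 6) and ((not (z <= 1 or z < -3)) -> 2*x < 6))))) and ((not (q >= 3)) -> (((z <= 1 or z < -3) -> 2*x < 6) and ((not (z <= 1 or z < -3)) -> 2*x < 6))))) and ((not (q >= 3)) -> (((z <= 1 or z < -3) -> 2*x < 6) and ((not (z <= 1 or z < -3)) -> 2*x < 6)))
Answer: WP = (q >= 3 -> ((q >= 3 -> ((q >= 3 -> ((q >= 3 -> ((not (q >= 3)) and ((z <= 1 or z < -3) -> 2*x < 6) and ((not (z <= 1 or z < -3)) -> 2*x < 6))) and ((not (q >= 3)) -> (((z <= 1 or z < -3) -> 2*x < 6) and ((not (z <= 1 or z < -3)) -> 2*x < 6))))) and ((not (q >= 3)) -> (((z <= 1 or z < -3) -> 2*x < 6) and ((not (z <= 1 or z < -3)) -> 2*x < 6))))) and ((not (q >= 3)) -> (((z <= 1 or z < -3) -> 2*x < 6) and ((not (z <= 1 or z < -3)) -> 2*x < 6))))) and ((not (q >= 3)) -> (((z <= 1 or z < -3) -> 2*x < 6) and ((not (z <= 1 or z < -3)) -> 2*x < 6)))
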